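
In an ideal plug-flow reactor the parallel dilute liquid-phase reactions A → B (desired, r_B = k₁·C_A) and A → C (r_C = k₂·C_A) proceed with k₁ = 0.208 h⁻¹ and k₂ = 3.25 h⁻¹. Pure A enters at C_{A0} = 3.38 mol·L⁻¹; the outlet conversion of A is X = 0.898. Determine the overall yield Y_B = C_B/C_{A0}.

C_A = C_{A0}(1−X) = 0.3448 mol·L⁻¹.
Both paths are first order in A, so the instantaneous fraction to B is constant: dC_B/d(−C_A) = k₁/(k₁+k₂) = 0.06015.
C_B = 0.06015·(C_{A0}−C_A) = 0.06015×3.035 = 0.183 mol·L⁻¹.
Y_B = C_B/C_{A0} = 0.1826/3.38 = 0.0540.

0.0540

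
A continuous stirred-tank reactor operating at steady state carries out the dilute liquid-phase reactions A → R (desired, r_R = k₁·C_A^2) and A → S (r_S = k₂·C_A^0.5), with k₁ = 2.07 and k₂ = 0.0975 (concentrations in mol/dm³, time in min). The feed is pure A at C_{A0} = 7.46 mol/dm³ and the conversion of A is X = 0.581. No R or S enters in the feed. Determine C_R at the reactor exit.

Exit C_A = C_{A0}(1−X) = 7.46×0.419 = 3.126 mol/dm³.
A CSTR operates uniformly at the exit composition, giving r_R = 20.22 and r_S = 0.1724 (each k·C_A^n at C_A = 3.126).
Fraction of consumed A going to R: r_R/(r_R+r_S) = 0.9915.
C_R = 0.9915·C_{A0}·X = 0.9915×7.46×0.581 = 4.30 mol/dm³.

4.30 mol/dm³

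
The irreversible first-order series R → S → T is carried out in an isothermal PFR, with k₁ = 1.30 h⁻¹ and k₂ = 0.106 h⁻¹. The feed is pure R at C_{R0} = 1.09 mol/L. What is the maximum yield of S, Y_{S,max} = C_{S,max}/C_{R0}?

0.800

For a first-order series the maximum intermediate yield is C_{S,max}/C_{R0} = (k₁/k₂)^[k₂/(k₂−k₁)].
= (1.30/0.106)^(0.106/(0.106−1.30)) = (12.26)^(-0.08878) = 0.8005.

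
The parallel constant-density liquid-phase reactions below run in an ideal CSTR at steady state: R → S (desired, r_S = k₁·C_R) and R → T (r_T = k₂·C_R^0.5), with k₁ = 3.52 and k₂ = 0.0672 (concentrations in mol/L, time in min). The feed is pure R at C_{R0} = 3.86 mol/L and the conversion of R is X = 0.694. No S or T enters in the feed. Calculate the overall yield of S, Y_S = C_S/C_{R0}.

Exit C_R = C_{R0}(1−X) = 3.86×0.306 = 1.181 mol/L.
Rates in a CSTR are evaluated at the outlet concentration: r_S = 3.52×1.181 = 4.158, r_T = 0.0672×1.181^0.5 = 0.07303.
Fraction of consumed R going to S: r_S/(r_S+r_T) = 0.9827.
C_S = 0.9827·C_{R0}·X = 0.9827×3.86×0.694 = 2.63 mol/L; Y_S = C_S/C_{R0} = 0.682.

0.682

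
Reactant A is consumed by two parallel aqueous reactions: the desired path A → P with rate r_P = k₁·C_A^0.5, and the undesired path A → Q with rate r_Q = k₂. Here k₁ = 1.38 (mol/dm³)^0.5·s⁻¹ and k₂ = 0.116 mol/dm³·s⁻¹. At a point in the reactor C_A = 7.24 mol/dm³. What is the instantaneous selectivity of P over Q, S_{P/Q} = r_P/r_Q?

S_{P/Q} = r_P/r_Q = (k₁·C_A^0.5)/(k₂) = (k₁/k₂)·C_A^0.5.
= (1.38×7.240^0.5) / (0.116) = 3.713/0.1160 = 32.0.

32.0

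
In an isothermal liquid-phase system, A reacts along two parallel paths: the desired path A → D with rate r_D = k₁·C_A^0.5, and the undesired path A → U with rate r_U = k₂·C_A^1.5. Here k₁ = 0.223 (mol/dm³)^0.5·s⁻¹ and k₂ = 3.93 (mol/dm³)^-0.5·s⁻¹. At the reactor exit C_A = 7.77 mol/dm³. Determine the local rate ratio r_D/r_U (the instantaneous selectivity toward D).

0.00730

S_{D/U} = r_D/r_U = (k₁·C_A^0.5)/(k₂·C_A^1.5) = (k₁/k₂)·C_A⁻¹.
= (0.223×7.770^0.5) / (3.93×7.770^1.5) = 0.6216/85.12 = 0.00730.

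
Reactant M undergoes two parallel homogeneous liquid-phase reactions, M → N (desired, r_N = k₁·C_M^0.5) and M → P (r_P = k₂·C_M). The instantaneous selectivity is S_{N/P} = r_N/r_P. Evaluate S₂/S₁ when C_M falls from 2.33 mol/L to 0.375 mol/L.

S_{N/P} = (k₁/k₂)·C_M^-0.5, so S₂/S₁ = (C_{M,2}/C_{M,1})^-0.5.
= (0.375/2.33)^(-0.5) = (0.1609)^(-0.5) = 2.49.

2.49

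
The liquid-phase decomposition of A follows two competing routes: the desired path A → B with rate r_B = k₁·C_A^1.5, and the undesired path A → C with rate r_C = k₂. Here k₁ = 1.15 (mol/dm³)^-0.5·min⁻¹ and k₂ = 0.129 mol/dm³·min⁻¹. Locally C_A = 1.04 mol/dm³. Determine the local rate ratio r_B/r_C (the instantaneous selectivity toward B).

S_{B/C} = r_B/r_C = (k₁·C_A^1.5)/(k₂) = (k₁/k₂)·C_A^1.5.
= (1.15×1.040^1.5) / (0.129) = 1.220/0.1290 = 9.45.
Since the desired path is higher order in A, keeping C_A high (PFR or concentrated feed) favours B.

9.45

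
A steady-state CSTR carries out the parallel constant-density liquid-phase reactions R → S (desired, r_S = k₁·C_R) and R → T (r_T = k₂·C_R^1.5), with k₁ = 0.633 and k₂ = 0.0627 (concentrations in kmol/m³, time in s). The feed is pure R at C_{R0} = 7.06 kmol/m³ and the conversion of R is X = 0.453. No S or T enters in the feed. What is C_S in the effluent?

2.68 kmol/m³

Exit C_R = C_{R0}(1−X) = 7.06×0.547 = 3.862 kmol/m³.
In a CSTR the entire volume is at exit conditions, so r_S = 0.633×3.862 = 2.445 and r_T = 0.0627×3.862^1.5 = 0.4758.
Fraction of consumed R going to S: r_S/(r_S+r_T) = 0.8371.
C_S = 0.8371·C_{R0}·X = 0.8371×7.06×0.453 = 2.68 kmol/m³.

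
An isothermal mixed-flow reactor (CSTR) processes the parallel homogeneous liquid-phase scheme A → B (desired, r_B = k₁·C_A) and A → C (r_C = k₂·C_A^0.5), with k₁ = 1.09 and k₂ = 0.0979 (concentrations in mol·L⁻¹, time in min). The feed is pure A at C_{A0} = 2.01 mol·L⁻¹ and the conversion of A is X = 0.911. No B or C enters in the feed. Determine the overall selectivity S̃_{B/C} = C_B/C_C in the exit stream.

Exit C_A = C_{A0}(1−X) = 2.01×0.0890 = 0.1789 mol·L⁻¹.
Rates in a CSTR are evaluated at the outlet concentration: r_B = 1.09×0.1789 = 0.1950, r_C = 0.0979×0.1789^0.5 = 0.04141.
Overall selectivity = C_B/C_C = r_Bτ/(r_Cτ) = r_B/r_C = 4.71.

4.71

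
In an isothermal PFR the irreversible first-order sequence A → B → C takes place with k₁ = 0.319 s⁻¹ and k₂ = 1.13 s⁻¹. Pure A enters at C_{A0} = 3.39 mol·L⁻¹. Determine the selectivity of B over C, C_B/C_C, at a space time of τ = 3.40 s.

For first-order series with pure A initially, C_B(τ) = k₁C_{A0}/(k₂−k₁)·(e^(−k₁τ) − e^(−k₂τ)).
e^(−k₁τ) = e^(−0.319×3.40) = e^(−1.085) = 0.3380; e^(−k₂τ) = e^(−3.842) = 0.02145.
C_B = 0.319×3.39/(1.13−0.319) × (0.3380−0.02145) = 1.333×0.3166 = 0.4221 mol·L⁻¹.
C_A = C_{A0}e^(−k₁τ) = 1.146 mol·L⁻¹, so C_C = C_{A0}−C_A−C_B = 1.822 mol·L⁻¹; C_B/C_C = 0.232.

0.232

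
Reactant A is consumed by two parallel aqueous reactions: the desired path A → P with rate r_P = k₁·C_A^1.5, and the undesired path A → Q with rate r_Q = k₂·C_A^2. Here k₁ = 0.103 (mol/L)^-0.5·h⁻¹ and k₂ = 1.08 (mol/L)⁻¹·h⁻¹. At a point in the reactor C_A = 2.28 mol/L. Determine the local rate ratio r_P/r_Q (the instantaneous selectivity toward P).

0.0632

S_{P/Q} = r_P/r_Q = (k₁·C_A^1.5)/(k₂·C_A^2) = (k₁/k₂)·C_A^-0.5.
= (0.103×2.280^1.5) / (1.08×2.280^2) = 0.3546/5.614 = 0.0632.
The undesired path is higher order in A, so low C_A (CSTR or dilute feed) favours P.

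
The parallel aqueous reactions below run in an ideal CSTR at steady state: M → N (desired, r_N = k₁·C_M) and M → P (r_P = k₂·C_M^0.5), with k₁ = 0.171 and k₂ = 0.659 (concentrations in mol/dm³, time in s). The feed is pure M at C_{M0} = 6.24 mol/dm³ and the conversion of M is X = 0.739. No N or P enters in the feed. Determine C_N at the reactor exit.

1.15 mol/dm³

Exit C_M = C_{M0}(1−X) = 6.24×0.261 = 1.629 mol/dm³.
In a CSTR the entire volume is at exit conditions, so r_N = 0.171×1.629 = 0.2785 and r_P = 0.659×1.629^0.5 = 0.8410.
Fraction of consumed M going to N: r_N/(r_N+r_P) = 0.2488.
C_N = 0.2488·C_{M0}·X = 0.2488×6.24×0.739 = 1.15 mol/dm³.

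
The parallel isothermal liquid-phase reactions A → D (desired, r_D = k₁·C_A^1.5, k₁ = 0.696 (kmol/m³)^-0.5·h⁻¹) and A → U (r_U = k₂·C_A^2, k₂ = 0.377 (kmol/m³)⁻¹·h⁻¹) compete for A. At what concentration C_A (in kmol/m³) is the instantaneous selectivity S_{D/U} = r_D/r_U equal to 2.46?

0.563 kmol/m³

S_{D/U} = (k₁/k₂)·C_A^-0.5 ⇒ C_A = (S·k₂/k₁)^(-2).
= (2.46×0.377/0.696)^(-2) = (1.333)^(-2) = 0.563 kmol/m³.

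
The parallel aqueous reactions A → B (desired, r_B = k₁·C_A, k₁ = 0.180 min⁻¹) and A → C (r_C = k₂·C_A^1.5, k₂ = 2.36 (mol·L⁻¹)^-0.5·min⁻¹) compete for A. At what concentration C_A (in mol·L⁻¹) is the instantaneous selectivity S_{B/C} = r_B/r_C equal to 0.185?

0.170 mol·L⁻¹

S_{B/C} = (k₁/k₂)·C_A^-0.5 ⇒ C_A = (S·k₂/k₁)^(-2).
= (0.185×2.36/0.180)^(-2) = (2.426)^(-2) = 0.170 mol·L⁻¹.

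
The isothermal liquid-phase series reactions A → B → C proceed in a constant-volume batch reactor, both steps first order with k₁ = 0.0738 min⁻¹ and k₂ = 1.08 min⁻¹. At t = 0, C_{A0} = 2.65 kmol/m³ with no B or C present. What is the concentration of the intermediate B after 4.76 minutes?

0.136 kmol/m³

Solving the coupled first-order balances gives C_B(t) = [k₁/(k₂−k₁)]·C_{A0}·(e^(−k₁t) − e^(−k₂t)).
e^(−k₁t) = e^(−0.0738×4.76) = e^(−0.3513) = 0.7038; e^(−k₂t) = e^(−5.141) = 0.005853.
C_B = 0.0738×2.65/(1.08−0.0738) × (0.7038−0.005853) = 0.1944×0.6979 = 0.1357 kmol/m³.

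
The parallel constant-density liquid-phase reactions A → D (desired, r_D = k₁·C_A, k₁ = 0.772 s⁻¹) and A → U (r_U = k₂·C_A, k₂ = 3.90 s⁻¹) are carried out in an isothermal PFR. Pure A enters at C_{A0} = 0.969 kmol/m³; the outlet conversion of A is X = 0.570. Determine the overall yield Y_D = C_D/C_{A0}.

C_A = C_{A0}(1−X) = 0.4167 kmol/m³.
Both paths are first order in A, so the instantaneous fraction to D is constant: dC_D/d(−C_A) = k₁/(k₁+k₂) = 0.1652.
C_D = 0.1652·(C_{A0}−C_A) = 0.1652×0.5523 = 0.0913 kmol/m³.
Y_D = C_D/C_{A0} = 0.09127/0.969 = 0.0942.

0.0942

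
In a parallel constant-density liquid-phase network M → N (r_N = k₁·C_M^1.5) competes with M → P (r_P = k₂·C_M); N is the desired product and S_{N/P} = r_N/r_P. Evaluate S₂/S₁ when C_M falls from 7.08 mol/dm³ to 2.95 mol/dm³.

0.645

S_{N/P} = (k₁/k₂)·C_M^0.5, so S₂/S₁ = (C_{M,2}/C_{M,1})^0.5.
= (2.95/7.08)^0.5 = (0.4167)^0.5 = 0.645.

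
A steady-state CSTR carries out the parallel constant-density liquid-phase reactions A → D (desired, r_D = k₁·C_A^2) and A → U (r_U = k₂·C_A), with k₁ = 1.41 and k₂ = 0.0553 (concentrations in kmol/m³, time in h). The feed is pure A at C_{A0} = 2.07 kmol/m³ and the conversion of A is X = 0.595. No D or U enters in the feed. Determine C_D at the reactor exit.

Exit C_A = C_{A0}(1−X) = 2.07×0.405 = 0.8384 kmol/m³.
Rates in a CSTR are evaluated at the outlet concentration: r_D = 1.41×0.8384^2 = 0.9910, r_U = 0.0553×0.8384 = 0.04636.
Fraction of consumed A going to D: r_D/(r_D+r_U) = 0.9553.
C_D = 0.9553·C_{A0}·X = 0.9553×2.07×0.595 = 1.18 kmol/m³.

1.18 kmol/m³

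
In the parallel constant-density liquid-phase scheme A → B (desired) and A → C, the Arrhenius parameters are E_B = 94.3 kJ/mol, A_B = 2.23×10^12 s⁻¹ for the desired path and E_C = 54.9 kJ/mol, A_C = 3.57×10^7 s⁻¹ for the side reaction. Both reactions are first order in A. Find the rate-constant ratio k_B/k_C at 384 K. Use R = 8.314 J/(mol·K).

0.273

k_B/k_C = (A_B/A_C)·exp[−(E_B−E_C)/(RT)] = (A_B/A_C)·exp[(E_C−E_B)/(RT)].
(E_C−E_B)/(RT) = (54.9−94.3)×10³/(8.314×384) = -39400/3193 = -12.34.
k_B/k_C = (2.23×10^12/3.57×10^7)·exp(-12.34) = 62465 × 4.368×10^-6 = 0.273.
Since E_B > E_C, raising the temperature improves selectivity toward B.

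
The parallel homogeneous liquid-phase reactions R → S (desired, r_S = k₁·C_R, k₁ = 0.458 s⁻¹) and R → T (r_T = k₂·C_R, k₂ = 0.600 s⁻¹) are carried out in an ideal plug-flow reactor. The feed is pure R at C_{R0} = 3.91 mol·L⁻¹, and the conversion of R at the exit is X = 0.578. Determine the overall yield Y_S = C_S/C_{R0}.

0.250

C_R = C_{R0}(1−X) = 1.650 mol·L⁻¹.
Both paths are first order in R, so the instantaneous fraction to S is constant: dC_S/d(−C_R) = k₁/(k₁+k₂) = 0.4329.
C_S = 0.4329·(C_{R0}−C_R) = 0.4329×2.260 = 0.978 mol·L⁻¹.
Y_S = C_S/C_{R0} = 0.9783/3.91 = 0.250.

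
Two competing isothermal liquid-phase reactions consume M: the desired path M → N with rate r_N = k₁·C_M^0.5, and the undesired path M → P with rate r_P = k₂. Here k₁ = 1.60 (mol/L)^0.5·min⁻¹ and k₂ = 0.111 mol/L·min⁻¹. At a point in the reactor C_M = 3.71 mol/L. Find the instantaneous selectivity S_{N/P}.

S_{N/P} = r_N/r_P = (k₁·C_M^0.5)/(k₂) = (k₁/k₂)·C_M^0.5.
= (1.60×3.710^0.5) / (0.111) = 3.082/0.1110 = 27.8.
Since the desired path is higher order in M, keeping C_M high (PFR or concentrated feed) favours N.

27.8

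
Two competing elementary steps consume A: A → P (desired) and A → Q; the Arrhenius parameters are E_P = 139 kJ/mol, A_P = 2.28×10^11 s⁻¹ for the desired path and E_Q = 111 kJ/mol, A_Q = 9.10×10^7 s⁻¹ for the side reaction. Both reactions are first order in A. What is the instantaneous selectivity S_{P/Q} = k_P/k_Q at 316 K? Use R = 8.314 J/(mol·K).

0.0589

With equal orders, S_{P/Q} = k_P/k_Q = (A_P/A_Q)·exp[(E_Q−E_P)/(RT)].
(E_Q−E_P)/(RT) = (111−139)×10³/(8.314×316) = -28000/2627 = -10.66.
k_P/k_Q = (2.28×10^11/9.10×10^7)·exp(-10.66) = 2505 × 2.352×10^-5 = 0.0589.
Since E_P > E_Q, raising the temperature improves selectivity toward P.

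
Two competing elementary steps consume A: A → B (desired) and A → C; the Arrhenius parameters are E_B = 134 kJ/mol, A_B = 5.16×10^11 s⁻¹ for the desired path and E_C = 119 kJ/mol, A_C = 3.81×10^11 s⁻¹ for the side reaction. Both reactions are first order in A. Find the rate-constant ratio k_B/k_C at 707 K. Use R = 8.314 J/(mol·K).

k_B/k_C = (A_B/A_C)·exp[−(E_B−E_C)/(RT)] = (A_B/A_C)·exp[(E_C−E_B)/(RT)].
(E_C−E_B)/(RT) = (119−134)×10³/(8.314×707) = -15000/5878 = -2.552.
k_B/k_C = (5.16×10^11/3.81×10^11)·exp(-2.552) = 1.354 × 0.07793 = 0.106.

0.106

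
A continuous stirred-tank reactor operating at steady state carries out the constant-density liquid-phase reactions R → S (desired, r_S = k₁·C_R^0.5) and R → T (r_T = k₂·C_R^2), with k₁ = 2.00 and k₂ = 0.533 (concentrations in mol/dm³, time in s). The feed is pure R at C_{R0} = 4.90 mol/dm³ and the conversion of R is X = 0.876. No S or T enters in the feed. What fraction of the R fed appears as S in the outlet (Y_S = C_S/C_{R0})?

0.778

Exit C_R = C_{R0}(1−X) = 4.90×0.124 = 0.6076 mol/dm³.
A CSTR operates uniformly at the exit composition, giving r_S = 1.559 and r_T = 0.1968 (each k·C_R^n at C_R = 0.6076).
Fraction of consumed R going to S: r_S/(r_S+r_T) = 0.8879.
C_S = 0.8879·C_{R0}·X = 0.8879×4.90×0.876 = 3.81 mol/dm³; Y_S = C_S/C_{R0} = 0.778.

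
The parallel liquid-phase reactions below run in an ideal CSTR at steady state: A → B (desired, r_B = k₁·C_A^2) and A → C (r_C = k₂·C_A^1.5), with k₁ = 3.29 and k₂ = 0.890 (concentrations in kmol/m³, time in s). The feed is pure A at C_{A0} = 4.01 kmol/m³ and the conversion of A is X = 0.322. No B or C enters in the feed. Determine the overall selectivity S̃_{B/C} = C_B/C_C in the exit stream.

6.10

Exit C_A = C_{A0}(1−X) = 4.01×0.678 = 2.719 kmol/m³.
A CSTR operates uniformly at the exit composition, giving r_B = 24.32 and r_C = 3.990 (each k·C_A^n at C_A = 2.719).
Overall selectivity = C_B/C_C = r_Bτ/(r_Cτ) = r_B/r_C = 6.10.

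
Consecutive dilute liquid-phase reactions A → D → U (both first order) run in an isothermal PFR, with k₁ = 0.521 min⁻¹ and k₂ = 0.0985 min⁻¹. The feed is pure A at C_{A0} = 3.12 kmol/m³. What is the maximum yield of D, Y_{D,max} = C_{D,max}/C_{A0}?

0.678

For a first-order series the maximum intermediate yield is C_{D,max}/C_{A0} = (k₁/k₂)^[k₂/(k₂−k₁)].
= (0.521/0.0985)^(0.0985/(0.0985−0.521)) = (5.289)^(-0.2331) = 0.6782.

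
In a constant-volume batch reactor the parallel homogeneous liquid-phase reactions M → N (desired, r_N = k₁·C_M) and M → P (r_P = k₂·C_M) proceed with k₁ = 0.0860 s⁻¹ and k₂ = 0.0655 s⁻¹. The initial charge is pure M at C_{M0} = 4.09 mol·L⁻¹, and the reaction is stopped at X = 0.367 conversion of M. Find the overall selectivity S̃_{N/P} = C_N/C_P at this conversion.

C_M = C_{M0}(1−X) = 2.589 mol·L⁻¹.
Both paths are first order in M, so the instantaneous fraction to N is constant: dC_N/d(−C_M) = k₁/(k₁+k₂) = 0.5677.
C_N = 0.5677·(C_{M0}−C_M) = 0.5677×1.501 = 0.852 mol·L⁻¹.
C_P = (C_{M0}−C_M)−C_N = 0.6490 mol·L⁻¹; S̃_{N/P} = 0.8521/0.6490 = 1.31.

1.31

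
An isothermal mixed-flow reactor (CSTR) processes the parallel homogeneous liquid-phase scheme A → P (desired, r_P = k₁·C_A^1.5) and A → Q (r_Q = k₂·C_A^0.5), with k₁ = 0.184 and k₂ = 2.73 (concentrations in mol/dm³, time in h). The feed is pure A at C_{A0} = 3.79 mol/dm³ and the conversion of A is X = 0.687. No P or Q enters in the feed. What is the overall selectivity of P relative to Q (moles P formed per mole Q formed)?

0.0800

Exit C_A = C_{A0}(1−X) = 3.79×0.313 = 1.186 mol/dm³.
Rates in a CSTR are evaluated at the outlet concentration: r_P = 0.184×1.186^1.5 = 0.2377, r_Q = 2.73×1.186^0.5 = 2.973.
Overall selectivity = C_P/C_Q = r_Pτ/(r_Qτ) = r_P/r_Q = 0.0800.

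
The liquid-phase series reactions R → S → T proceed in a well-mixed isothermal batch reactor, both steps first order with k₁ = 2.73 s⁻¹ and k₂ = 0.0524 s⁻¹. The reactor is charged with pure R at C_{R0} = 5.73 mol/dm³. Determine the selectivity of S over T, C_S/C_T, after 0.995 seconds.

26.9

For first-order series with pure R initially, C_S(t) = k₁C_{R0}/(k₂−k₁)·(e^(−k₁t) − e^(−k₂t)).
e^(−k₁t) = e^(−2.73×0.995) = e^(−2.716) = 0.06612; e^(−k₂t) = e^(−0.05214) = 0.9492.
C_S = 2.73×5.73/(0.0524−2.73) × (0.06612−0.9492) = (-5.842)×(-0.8831) = 5.159 mol/dm³.
C_R = C_{R0}e^(−k₁t) = 0.3788 mol/dm³, so C_T = C_{R0}−C_R−C_S = 0.1921 mol/dm³; C_S/C_T = 26.9.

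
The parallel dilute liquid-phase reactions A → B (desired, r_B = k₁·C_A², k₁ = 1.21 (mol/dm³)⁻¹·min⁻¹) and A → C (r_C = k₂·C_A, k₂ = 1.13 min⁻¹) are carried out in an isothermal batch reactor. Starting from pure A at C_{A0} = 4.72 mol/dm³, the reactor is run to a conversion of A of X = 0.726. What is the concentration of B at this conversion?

C_A = C_{A0}(1−X) = 1.293 mol/dm³.
Along a PFR/batch, dC_C/dC_A = −r_C/(r_B+r_C) = −k₂/(k₂+k₁·C_A).
Integrating from C_{A0} to C_A: C_C = (1.13/1.21)·ln[(1.13+1.21·4.72)/(1.13+1.21·1.29)] = 0.9339·ln(6.841/2.695) = 0.8700 mol/dm³.
Then C_B = (C_{A0}−C_A) − C_C = 3.427 − 0.8700 = 2.557 mol/dm³.

2.56 mol/dm³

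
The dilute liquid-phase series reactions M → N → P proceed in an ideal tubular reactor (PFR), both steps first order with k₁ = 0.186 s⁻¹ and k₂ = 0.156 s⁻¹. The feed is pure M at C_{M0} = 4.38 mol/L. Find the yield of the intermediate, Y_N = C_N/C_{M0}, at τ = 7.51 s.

The intermediate concentration in a first-order A→B→C sequence is C_N = k₁C_{M0}(e^(−k₁τ) − e^(−k₂τ))/(k₂−k₁).
e^(−k₁τ) = e^(−0.186×7.51) = e^(−1.397) = 0.2474; e^(−k₂τ) = e^(−1.172) = 0.3099.
C_N = 0.186×4.38/(0.156−0.186) × (0.2474−0.3099) = (-27.16)×(-0.06251) = 1.698 mol/L.
Y_N = C_N/C_{M0} = 1.698/4.38 = 0.388.

0.388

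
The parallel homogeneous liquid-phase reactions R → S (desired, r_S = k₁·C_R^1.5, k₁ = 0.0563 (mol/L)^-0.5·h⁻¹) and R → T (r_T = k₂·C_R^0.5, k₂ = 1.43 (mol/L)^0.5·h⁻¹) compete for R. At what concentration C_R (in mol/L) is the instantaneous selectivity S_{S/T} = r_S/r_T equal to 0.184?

S_{S/T} = (k₁/k₂)·C_R ⇒ C_R = S·k₂/k₁.
= 0.184×1.43/0.0563 = 4.67 mol/L.

4.67 mol/L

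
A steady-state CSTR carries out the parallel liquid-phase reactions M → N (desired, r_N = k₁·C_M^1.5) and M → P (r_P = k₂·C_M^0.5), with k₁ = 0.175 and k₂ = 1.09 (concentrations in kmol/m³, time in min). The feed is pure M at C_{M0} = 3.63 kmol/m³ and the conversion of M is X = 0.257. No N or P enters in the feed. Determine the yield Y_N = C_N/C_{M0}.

0.0777

Exit C_M = C_{M0}(1−X) = 3.63×0.743 = 2.697 kmol/m³.
A CSTR operates uniformly at the exit composition, giving r_N = 0.7751 and r_P = 1.790 (each k·C_M^n at C_M = 2.697).
Fraction of consumed M going to N: r_N/(r_N+r_P) = 0.3022.
C_N = 0.3022·C_{M0}·X = 0.3022×3.63×0.257 = 0.282 kmol/m³; Y_N = C_N/C_{M0} = 0.0777.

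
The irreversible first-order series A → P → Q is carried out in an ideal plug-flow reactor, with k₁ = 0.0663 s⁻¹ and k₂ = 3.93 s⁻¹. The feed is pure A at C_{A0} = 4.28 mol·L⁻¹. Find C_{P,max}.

At the optimum, C_{P,max}/C_{A0} = (k₁/k₂)^[k₂/(k₂−k₁)].
= (0.0663/3.93)^(3.93/(3.93−0.0663)) = (0.01687)^(1.017) = 0.01573.
C_{P,max} = 0.01573×4.28 = 0.0673 mol·L⁻¹.

0.0673 mol·L⁻¹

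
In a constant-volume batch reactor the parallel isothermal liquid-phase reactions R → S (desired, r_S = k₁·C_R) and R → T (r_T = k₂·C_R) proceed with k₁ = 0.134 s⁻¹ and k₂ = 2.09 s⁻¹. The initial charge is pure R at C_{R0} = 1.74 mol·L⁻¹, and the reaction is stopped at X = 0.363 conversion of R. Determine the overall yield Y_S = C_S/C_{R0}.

0.0219

C_R = C_{R0}(1−X) = 1.108 mol·L⁻¹.
Both paths are first order in R, so the instantaneous fraction to S is constant: dC_S/d(−C_R) = k₁/(k₁+k₂) = 0.06025.
C_S = 0.06025·(C_{R0}−C_R) = 0.06025×0.6316 = 0.0381 mol·L⁻¹.
Y_S = C_S/C_{R0} = 0.03806/1.74 = 0.0219.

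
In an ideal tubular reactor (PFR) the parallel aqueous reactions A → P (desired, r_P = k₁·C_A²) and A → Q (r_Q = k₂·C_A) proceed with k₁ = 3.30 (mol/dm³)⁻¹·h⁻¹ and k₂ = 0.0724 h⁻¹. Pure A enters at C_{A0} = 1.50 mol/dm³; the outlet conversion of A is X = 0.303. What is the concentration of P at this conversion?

C_A = C_{A0}(1−X) = 1.046 mol/dm³.
Along a PFR/batch, dC_Q/dC_A = −r_Q/(r_P+r_Q) = −k₂/(k₂+k₁·C_A).
Integrating from C_{A0} to C_A: C_Q = (0.0724/3.30)·ln[(0.0724+3.30·1.50)/(0.0724+3.30·1.05)] = 0.02194·ln(5.022/3.523) = 0.007782 mol/dm³.
Then C_P = (C_{A0}−C_A) − C_Q = 0.4545 − 0.007782 = 0.4467 mol/dm³.

0.447 mol/dm³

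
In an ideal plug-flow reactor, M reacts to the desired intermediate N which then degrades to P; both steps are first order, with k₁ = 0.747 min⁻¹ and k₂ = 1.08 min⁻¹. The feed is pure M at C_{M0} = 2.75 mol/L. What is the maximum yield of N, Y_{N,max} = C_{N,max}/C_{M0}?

At the optimum, C_{N,max}/C_{M0} = (k₁/k₂)^[k₂/(k₂−k₁)].
= (0.747/1.08)^(1.08/(1.08−0.747)) = (0.6917)^(3.243) = 0.3025.

0.303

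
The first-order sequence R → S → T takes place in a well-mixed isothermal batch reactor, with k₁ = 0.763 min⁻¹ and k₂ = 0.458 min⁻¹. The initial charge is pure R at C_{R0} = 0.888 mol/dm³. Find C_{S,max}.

At the optimum, C_{S,max}/C_{R0} = (k₁/k₂)^[k₂/(k₂−k₁)].
= (0.763/0.458)^(0.458/(0.458−0.763)) = (1.666)^(-1.502) = 0.4647.
C_{S,max} = 0.4647×0.888 = 0.413 mol/dm³.

0.413 mol/dm³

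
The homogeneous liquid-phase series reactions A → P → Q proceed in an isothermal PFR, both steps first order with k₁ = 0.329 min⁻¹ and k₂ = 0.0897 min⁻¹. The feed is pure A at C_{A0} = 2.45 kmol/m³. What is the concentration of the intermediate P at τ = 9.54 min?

Solving the coupled first-order balances gives C_P(τ) = [k₁/(k₂−k₁)]·C_{A0}·(e^(−k₁τ) − e^(−k₂τ)).
e^(−k₁τ) = e^(−0.329×9.54) = e^(−3.139) = 0.04334; e^(−k₂τ) = e^(−0.8557) = 0.4250.
C_P = 0.329×2.45/(0.0897−0.329) × (0.04334−0.4250) = (-3.368)×(-0.3816) = 1.285 kmol/m³.

1.29 kmol/m³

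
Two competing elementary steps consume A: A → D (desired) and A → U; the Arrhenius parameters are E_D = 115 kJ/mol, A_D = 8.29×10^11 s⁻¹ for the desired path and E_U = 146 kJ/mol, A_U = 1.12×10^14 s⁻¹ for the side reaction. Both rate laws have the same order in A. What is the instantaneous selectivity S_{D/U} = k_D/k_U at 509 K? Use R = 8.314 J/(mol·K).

With equal orders, S_{D/U} = k_D/k_U = (A_D/A_U)·exp[(E_U−E_D)/(RT)].
(E_U−E_D)/(RT) = (146−115)×10³/(8.314×509) = 31000/4232 = 7.325.
k_D/k_U = (8.29×10^11/1.12×10^14)·exp(7.325) = 0.007402 × 1518 = 11.2.
Since E_D < E_U, lowering the temperature improves selectivity toward D.

11.2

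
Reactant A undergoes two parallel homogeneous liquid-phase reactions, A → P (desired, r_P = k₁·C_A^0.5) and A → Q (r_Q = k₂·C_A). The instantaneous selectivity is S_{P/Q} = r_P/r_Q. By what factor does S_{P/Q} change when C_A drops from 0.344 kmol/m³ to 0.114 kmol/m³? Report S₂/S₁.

S_{P/Q} = (k₁/k₂)·C_A^-0.5, so S₂/S₁ = (C_{A,2}/C_{A,1})^-0.5.
= (0.114/0.344)^(-0.5) = (0.3314)^(-0.5) = 1.74.

1.74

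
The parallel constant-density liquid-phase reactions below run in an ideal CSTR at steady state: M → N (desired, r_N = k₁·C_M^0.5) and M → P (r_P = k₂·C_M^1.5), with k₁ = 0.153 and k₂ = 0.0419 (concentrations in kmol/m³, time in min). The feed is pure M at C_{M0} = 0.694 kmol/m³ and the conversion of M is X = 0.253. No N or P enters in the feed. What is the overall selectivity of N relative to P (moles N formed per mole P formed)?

Exit C_M = C_{M0}(1−X) = 0.694×0.747 = 0.5184 kmol/m³.
Rates in a CSTR are evaluated at the outlet concentration: r_N = 0.153×0.5184^0.5 = 0.1102, r_P = 0.0419×0.5184^1.5 = 0.01564.
Overall selectivity = C_N/C_P = r_Nτ/(r_Pτ) = r_N/r_P = 7.04.

7.04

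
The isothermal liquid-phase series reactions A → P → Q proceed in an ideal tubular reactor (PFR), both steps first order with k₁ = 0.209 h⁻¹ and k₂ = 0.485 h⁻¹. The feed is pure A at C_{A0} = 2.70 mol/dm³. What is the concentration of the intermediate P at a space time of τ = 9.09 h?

0.281 mol/dm³

For first-order series with pure A initially, C_P(τ) = k₁C_{A0}/(k₂−k₁)·(e^(−k₁τ) − e^(−k₂τ)).
e^(−k₁τ) = e^(−0.209×9.09) = e^(−1.900) = 0.1496; e^(−k₂τ) = e^(−4.409) = 0.01217.
C_P = 0.209×2.70/(0.485−0.209) × (0.1496−0.01217) = 2.045×0.1374 = 0.2810 mol/dm³.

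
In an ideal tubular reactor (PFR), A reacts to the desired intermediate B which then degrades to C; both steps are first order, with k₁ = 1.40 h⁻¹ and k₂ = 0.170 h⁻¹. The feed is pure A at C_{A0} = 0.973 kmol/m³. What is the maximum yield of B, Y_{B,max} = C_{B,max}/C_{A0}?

0.747

For a first-order series the maximum intermediate yield is C_{B,max}/C_{A0} = (k₁/k₂)^[k₂/(k₂−k₁)].
= (1.40/0.170)^(0.170/(0.170−1.40)) = (8.235)^(-0.1382) = 0.7472.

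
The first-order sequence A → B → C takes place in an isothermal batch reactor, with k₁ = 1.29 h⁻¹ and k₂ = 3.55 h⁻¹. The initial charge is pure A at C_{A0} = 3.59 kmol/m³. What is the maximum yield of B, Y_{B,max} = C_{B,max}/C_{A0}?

0.204

Evaluating C_B at t_opt = ln(k₂/k₁)/(k₂−k₁) gives C_{B,max}/C_{A0} = (k₁/k₂)^[k₂/(k₂−k₁)].
= (1.29/3.55)^(3.55/(3.55−1.29)) = (0.3634)^(1.571) = 0.2039.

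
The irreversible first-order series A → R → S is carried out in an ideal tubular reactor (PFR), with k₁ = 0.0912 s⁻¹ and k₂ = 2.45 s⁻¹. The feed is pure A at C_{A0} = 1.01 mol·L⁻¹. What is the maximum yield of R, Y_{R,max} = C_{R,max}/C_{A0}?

At the optimum, C_{R,max}/C_{A0} = (k₁/k₂)^[k₂/(k₂−k₁)].
= (0.0912/2.45)^(2.45/(2.45−0.0912)) = (0.03722)^(1.039) = 0.03278.

0.0328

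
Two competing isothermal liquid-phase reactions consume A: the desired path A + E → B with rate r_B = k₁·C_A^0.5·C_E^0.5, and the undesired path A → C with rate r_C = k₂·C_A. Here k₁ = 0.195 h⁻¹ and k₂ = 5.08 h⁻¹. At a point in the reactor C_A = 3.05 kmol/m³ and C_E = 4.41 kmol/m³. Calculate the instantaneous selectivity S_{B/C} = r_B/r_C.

0.0462

S_{B/C} = r_B/r_C = (k₁·C_A^0.5·C_E^0.5)/(k₂·C_A) = (k₁/k₂)·C_A^-0.5·C_E^0.5.
= (0.195×3.050^0.5×4.410^0.5) / (5.08×3.050) = 0.7152/15.49 = 0.0462.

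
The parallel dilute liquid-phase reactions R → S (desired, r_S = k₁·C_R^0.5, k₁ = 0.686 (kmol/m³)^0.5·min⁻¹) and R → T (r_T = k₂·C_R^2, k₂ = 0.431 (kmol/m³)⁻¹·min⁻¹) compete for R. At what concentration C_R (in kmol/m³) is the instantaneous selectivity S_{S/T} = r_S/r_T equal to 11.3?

S_{S/T} = (k₁/k₂)·C_R^-1.5 ⇒ C_R = (S·k₂/k₁)^(1/(-1.5)).
= (11.3×0.431/0.686)^(-0.6667) = (7.100)^(-0.6667) = 0.271 kmol/m³.

0.271 kmol/m³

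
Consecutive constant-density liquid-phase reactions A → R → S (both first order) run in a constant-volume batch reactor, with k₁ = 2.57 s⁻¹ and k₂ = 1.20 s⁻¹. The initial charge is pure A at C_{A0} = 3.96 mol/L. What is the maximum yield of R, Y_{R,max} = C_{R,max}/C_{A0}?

For a first-order series the maximum intermediate yield is C_{R,max}/C_{A0} = (k₁/k₂)^[k₂/(k₂−k₁)].
= (2.57/1.20)^(1.20/(1.20−2.57)) = (2.142)^(-0.8759) = 0.5132.

0.513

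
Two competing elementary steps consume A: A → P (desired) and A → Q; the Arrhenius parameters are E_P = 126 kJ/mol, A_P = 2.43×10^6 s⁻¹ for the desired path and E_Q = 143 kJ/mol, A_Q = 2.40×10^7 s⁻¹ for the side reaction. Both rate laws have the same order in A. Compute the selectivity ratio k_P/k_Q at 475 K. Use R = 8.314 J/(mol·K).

With equal orders, S_{P/Q} = k_P/k_Q = (A_P/A_Q)·exp[(E_Q−E_P)/(RT)].
(E_Q−E_P)/(RT) = (143−126)×10³/(8.314×475) = 17000/3949 = 4.305.
k_P/k_Q = (2.43×10^6/2.40×10^7)·exp(4.305) = 0.1013 × 74.05 = 7.50.

7.50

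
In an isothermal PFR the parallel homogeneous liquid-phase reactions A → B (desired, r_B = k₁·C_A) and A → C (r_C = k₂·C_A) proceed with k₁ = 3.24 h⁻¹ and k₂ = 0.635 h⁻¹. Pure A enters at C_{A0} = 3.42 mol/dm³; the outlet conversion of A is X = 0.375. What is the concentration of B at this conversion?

C_A = C_{A0}(1−X) = 2.138 mol/dm³.
Both paths are first order in A, so the instantaneous fraction to B is constant: dC_B/d(−C_A) = k₁/(k₁+k₂) = 0.8361.
C_B = 0.8361·(C_{A0}−C_A) = 0.8361×1.282 = 1.07 mol/dm³.

1.07 mol/dm³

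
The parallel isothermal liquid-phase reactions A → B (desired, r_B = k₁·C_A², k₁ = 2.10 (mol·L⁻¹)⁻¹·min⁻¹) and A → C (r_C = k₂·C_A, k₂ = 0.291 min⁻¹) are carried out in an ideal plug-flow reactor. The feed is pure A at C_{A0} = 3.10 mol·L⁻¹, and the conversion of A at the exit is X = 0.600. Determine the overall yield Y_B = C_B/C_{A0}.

C_A = C_{A0}(1−X) = 1.240 mol·L⁻¹.
Along a PFR/batch, dC_C/dC_A = −r_C/(r_B+r_C) = −k₂/(k₂+k₁·C_A).
Integrating from C_{A0} to C_A: C_C = (0.291/2.10)·ln[(0.291+2.10·3.10)/(0.291+2.10·1.24)] = 0.1386·ln(6.801/2.895) = 0.1184 mol·L⁻¹.
Then C_B = (C_{A0}−C_A) − C_C = 1.860 − 0.1184 = 1.742 mol·L⁻¹.
Y_B = C_B/C_{A0} = 1.742/3.10 = 0.562.

0.562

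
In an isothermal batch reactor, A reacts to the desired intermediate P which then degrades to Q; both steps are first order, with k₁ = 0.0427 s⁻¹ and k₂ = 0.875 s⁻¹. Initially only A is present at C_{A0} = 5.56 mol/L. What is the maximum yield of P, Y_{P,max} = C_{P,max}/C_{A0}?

0.0418

At the optimum, C_{P,max}/C_{A0} = (k₁/k₂)^[k₂/(k₂−k₁)].
= (0.0427/0.875)^(0.875/(0.875−0.0427)) = (0.04880)^(1.051) = 0.04180.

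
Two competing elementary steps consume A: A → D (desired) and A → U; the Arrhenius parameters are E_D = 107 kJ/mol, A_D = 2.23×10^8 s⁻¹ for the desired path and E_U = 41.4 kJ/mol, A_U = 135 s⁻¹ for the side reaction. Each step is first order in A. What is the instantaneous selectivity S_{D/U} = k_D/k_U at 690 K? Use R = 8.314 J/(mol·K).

With equal orders, S_{D/U} = k_D/k_U = (A_D/A_U)·exp[(E_U−E_D)/(RT)].
(E_U−E_D)/(RT) = (41.4−107)×10³/(8.314×690) = -65600/5737 = -11.44.
k_D/k_U = (2.23×10^8/135)·exp(-11.44) = 1.652×10^6 × 1.081×10^-5 = 17.9.

17.9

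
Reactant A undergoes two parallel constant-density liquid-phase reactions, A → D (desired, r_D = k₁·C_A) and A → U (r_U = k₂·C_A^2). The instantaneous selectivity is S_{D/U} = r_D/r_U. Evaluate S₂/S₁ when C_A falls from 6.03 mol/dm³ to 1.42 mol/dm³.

4.25

S_{D/U} = (k₁/k₂)·C_A⁻¹, so S₂/S₁ = (C_{A,2}/C_{A,1})⁻¹.
= 6.03/1.42 = 4.25.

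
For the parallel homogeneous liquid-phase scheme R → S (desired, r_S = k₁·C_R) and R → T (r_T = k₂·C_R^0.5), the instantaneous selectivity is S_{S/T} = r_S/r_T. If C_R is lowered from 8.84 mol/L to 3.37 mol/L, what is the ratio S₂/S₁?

0.617

S_{S/T} = (k₁/k₂)·C_R^0.5, so S₂/S₁ = (C_{R,2}/C_{R,1})^0.5.
= (3.37/8.84)^0.5 = (0.3812)^0.5 = 0.617.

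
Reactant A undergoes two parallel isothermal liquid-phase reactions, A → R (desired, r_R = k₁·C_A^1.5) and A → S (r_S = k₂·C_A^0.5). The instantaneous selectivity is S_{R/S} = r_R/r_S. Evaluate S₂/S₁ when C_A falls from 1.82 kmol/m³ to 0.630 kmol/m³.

S_{R/S} = (k₁/k₂)·C_A, so S₂/S₁ = (C_{A,2}/C_{A,1}).
= 0.630/1.82 = 0.346.
Selectivity toward R falls as C_A falls — high-concentration operation is favoured.

0.346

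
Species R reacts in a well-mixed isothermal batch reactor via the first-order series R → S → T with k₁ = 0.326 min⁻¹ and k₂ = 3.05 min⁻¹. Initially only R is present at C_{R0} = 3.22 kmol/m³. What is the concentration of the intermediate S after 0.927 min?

For first-order series with pure R initially, C_S(t) = k₁C_{R0}/(k₂−k₁)·(e^(−k₁t) − e^(−k₂t)).
e^(−k₁t) = e^(−0.326×0.927) = e^(−0.3022) = 0.7392; e^(−k₂t) = e^(−2.827) = 0.05917.
C_S = 0.326×3.22/(3.05−0.326) × (0.7392−0.05917) = 0.3854×0.6800 = 0.2621 kmol/m³.

0.262 kmol/m³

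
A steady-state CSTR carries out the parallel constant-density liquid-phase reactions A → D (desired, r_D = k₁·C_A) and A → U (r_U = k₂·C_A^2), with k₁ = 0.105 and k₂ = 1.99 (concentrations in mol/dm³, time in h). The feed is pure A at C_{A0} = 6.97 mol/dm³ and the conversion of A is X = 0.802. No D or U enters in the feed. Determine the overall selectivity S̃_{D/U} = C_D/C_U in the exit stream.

Exit C_A = C_{A0}(1−X) = 6.97×0.198 = 1.380 mol/dm³.
Rates in a CSTR are evaluated at the outlet concentration: r_D = 0.105×1.380 = 0.1449, r_U = 1.99×1.380^2 = 3.790.
Overall selectivity = C_D/C_U = r_Dτ/(r_Uτ) = r_D/r_U = 0.0382.

0.0382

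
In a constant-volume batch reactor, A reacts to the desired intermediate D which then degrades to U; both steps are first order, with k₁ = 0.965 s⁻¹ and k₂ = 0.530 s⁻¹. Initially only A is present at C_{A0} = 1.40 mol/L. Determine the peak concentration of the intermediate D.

0.675 mol/L

Evaluating C_D at t_opt = ln(k₂/k₁)/(k₂−k₁) gives C_{D,max}/C_{A0} = (k₁/k₂)^[k₂/(k₂−k₁)].
= (0.965/0.530)^(0.530/(0.530−0.965)) = (1.821)^(-1.218) = 0.4819.
C_{D,max} = 0.4819×1.40 = 0.675 mol/L.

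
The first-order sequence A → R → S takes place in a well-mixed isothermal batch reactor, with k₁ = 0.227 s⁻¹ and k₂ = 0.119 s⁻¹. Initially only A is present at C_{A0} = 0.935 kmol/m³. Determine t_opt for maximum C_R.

The intermediate peaks when r₁ = r₂, i.e. k₁e^(−k₁t) = k₂e^(−k₂t), giving t_opt = ln(k₂/k₁)/(k₂−k₁).
= ln(0.119/0.227)/(0.119−0.227) = ln(0.5242)/-0.1080 = -0.6458/-0.1080 = 5.98 s.

5.98 s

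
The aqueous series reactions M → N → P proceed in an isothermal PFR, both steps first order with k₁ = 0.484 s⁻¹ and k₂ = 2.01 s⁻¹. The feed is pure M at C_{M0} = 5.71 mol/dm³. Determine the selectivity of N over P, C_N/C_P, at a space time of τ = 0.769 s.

0.945

Solving the coupled first-order balances gives C_N(τ) = [k₁/(k₂−k₁)]·C_{M0}·(e^(−k₁τ) − e^(−k₂τ)).
e^(−k₁τ) = e^(−0.484×0.769) = e^(−0.3722) = 0.6892; e^(−k₂τ) = e^(−1.546) = 0.2132.
C_N = 0.484×5.71/(2.01−0.484) × (0.6892−0.2132) = 1.811×0.4761 = 0.8622 mol/dm³.
C_M = C_{M0}e^(−k₁τ) = 3.935 mol/dm³, so C_P = C_{M0}−C_M−C_N = 0.9124 mol/dm³; C_N/C_P = 0.945.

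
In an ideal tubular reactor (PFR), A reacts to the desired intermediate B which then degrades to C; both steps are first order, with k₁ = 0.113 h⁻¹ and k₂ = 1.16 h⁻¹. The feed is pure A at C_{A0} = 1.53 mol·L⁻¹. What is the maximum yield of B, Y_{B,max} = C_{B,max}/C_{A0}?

0.0758

At the optimum, C_{B,max}/C_{A0} = (k₁/k₂)^[k₂/(k₂−k₁)].
= (0.113/1.16)^(1.16/(1.16−0.113)) = (0.09741)^(1.108) = 0.07576.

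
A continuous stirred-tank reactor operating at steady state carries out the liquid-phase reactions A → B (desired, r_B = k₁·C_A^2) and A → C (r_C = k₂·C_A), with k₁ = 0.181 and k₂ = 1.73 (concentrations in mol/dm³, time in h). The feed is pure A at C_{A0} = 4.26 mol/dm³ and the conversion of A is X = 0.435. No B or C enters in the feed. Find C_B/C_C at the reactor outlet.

0.252

Exit C_A = C_{A0}(1−X) = 4.26×0.565 = 2.407 mol/dm³.
A CSTR operates uniformly at the exit composition, giving r_B = 1.049 and r_C = 4.164 (each k·C_A^n at C_A = 2.407).
Overall selectivity = C_B/C_C = r_Bτ/(r_Cτ) = r_B/r_C = 0.252.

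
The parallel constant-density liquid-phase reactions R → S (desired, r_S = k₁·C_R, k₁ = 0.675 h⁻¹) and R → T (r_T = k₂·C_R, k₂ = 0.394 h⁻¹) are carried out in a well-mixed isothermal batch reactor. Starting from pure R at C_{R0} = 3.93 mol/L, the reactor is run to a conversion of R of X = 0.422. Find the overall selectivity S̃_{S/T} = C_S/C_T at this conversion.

C_R = C_{R0}(1−X) = 2.272 mol/L.
Both paths are first order in R, so the instantaneous fraction to S is constant: dC_S/d(−C_R) = k₁/(k₁+k₂) = 0.6314.
C_S = 0.6314·(C_{R0}−C_R) = 0.6314×1.658 = 1.05 mol/L.
C_T = (C_{R0}−C_R)−C_S = 0.6113 mol/L; S̃_{S/T} = 1.047/0.6113 = 1.71.

1.71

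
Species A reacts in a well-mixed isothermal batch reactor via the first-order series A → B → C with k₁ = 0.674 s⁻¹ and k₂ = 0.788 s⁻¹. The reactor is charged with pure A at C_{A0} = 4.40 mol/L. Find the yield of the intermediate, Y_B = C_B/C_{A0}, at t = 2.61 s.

For first-order series with pure A initially, C_B(t) = k₁C_{A0}/(k₂−k₁)·(e^(−k₁t) − e^(−k₂t)).
e^(−k₁t) = e^(−0.674×2.61) = e^(−1.759) = 0.1722; e^(−k₂t) = e^(−2.057) = 0.1279.
C_B = 0.674×4.40/(0.788−0.674) × (0.1722−0.1279) = 26.01×0.04432 = 1.153 mol/L.
Y_B = C_B/C_{A0} = 1.153/4.40 = 0.262.

0.262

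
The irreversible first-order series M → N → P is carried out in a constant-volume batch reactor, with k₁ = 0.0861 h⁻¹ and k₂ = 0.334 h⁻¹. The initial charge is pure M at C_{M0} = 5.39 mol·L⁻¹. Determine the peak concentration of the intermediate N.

0.868 mol·L⁻¹

Evaluating C_N at t_opt = ln(k₂/k₁)/(k₂−k₁) gives C_{N,max}/C_{M0} = (k₁/k₂)^[k₂/(k₂−k₁)].
= (0.0861/0.334)^(0.334/(0.334−0.0861)) = (0.2578)^(1.347) = 0.1610.
C_{N,max} = 0.1610×5.39 = 0.868 mol·L⁻¹.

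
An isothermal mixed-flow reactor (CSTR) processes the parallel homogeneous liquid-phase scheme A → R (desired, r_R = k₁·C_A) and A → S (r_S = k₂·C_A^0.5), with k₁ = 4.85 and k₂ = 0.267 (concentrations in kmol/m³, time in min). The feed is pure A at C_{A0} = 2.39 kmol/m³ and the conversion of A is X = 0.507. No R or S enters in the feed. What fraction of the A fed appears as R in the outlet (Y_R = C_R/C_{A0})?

0.483

Exit C_A = C_{A0}(1−X) = 2.39×0.493 = 1.178 kmol/m³.
A CSTR operates uniformly at the exit composition, giving r_R = 5.715 and r_S = 0.2898 (each k·C_A^n at C_A = 1.178).
Fraction of consumed A going to R: r_R/(r_R+r_S) = 0.9517.
C_R = 0.9517·C_{A0}·X = 0.9517×2.39×0.507 = 1.15 kmol/m³; Y_R = C_R/C_{A0} = 0.483.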